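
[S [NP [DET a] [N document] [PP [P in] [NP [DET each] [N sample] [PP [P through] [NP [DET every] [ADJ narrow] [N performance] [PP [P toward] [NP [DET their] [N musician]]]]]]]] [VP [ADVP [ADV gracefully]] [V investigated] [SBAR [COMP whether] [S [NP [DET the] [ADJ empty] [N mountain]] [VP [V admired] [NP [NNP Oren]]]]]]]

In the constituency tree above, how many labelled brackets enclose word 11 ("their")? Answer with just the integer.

9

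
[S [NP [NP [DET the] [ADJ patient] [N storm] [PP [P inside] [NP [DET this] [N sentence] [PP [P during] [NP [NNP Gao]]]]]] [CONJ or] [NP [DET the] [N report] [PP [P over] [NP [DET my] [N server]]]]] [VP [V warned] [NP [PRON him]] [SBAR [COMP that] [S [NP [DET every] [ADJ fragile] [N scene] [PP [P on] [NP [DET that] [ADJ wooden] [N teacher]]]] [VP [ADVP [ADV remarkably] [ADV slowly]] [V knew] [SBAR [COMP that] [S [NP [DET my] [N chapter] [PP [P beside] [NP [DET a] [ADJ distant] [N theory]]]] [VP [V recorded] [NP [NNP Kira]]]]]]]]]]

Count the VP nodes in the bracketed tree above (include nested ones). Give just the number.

3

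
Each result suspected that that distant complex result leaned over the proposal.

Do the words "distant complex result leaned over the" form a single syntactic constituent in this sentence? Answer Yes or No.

The sequence begins inside the noun phrase "that distant complex result" and ends inside the verb phrase "leaned over the proposal"; it crosses a phrase boundary, so no single node in the tree spans exactly those words.

No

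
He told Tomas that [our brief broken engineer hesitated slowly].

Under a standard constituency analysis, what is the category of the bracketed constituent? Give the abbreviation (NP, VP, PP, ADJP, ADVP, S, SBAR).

S

The bracketed span "our brief broken engineer hesitated slowly" is headed by "hesitated", making it a clause (S).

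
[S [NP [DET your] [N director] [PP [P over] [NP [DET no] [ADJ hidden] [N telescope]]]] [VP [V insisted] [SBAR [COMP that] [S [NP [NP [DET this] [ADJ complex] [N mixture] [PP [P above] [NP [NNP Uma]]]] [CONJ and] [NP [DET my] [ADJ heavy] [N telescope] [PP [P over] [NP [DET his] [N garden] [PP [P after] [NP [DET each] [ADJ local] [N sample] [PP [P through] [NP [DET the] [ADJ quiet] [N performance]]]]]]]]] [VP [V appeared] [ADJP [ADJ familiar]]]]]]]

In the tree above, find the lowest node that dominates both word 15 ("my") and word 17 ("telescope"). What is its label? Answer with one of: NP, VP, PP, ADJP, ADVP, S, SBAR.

Both words fall inside [NP my heavy telescope over his garden after each local sample through the quiet performance] (words 15–28), and no smaller constituent contains them both. Label: NP.

NP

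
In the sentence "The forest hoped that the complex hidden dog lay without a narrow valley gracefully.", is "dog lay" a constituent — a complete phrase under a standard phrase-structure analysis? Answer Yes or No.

The sequence begins inside the noun phrase "the complex hidden dog" and ends inside the verb phrase "lay without a narrow valley gracefully"; it crosses a phrase boundary, so no single node in the tree spans exactly those words.

No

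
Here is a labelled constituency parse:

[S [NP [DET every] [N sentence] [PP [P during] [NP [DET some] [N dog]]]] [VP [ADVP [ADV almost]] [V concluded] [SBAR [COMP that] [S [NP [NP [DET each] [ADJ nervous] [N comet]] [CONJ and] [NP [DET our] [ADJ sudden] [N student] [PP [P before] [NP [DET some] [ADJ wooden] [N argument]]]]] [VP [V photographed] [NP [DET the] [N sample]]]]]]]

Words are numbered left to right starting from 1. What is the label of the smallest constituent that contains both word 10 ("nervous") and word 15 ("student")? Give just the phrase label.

NP

Word 10 lies under S → VP → SBAR → S → NP → NP → ADJ; word 15 lies under S → VP → SBAR → S → NP → NP → N. The lowest shared node is the NP.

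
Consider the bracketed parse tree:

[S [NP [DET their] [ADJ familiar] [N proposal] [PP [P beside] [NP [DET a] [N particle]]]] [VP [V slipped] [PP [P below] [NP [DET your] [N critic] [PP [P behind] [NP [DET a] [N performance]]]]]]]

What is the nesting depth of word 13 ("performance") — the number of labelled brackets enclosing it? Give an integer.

Counting open brackets not yet closed at "performance": [S [VP [PP [NP [PP [NP [N = 7.

7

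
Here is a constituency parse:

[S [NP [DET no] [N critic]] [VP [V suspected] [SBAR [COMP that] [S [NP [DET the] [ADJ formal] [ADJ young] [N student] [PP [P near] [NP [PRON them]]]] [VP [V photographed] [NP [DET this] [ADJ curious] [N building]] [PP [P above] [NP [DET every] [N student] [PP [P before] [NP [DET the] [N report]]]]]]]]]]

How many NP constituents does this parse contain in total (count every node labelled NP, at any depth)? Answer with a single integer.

The NP constituents are: [NP no critic]; [NP the formal young student near them]; [NP them]; [NP this curious building]; [NP every student before the report]; [NP the report]. Total: 6.

6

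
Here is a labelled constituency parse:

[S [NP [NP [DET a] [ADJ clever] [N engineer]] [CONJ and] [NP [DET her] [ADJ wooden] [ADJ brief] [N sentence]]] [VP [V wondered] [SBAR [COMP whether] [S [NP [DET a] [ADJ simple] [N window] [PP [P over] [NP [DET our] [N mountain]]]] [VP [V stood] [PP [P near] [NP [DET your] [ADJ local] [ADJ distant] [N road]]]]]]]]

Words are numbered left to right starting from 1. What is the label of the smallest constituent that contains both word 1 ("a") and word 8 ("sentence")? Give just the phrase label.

NP

Both words fall inside [NP a clever engineer and her wooden brief sentence] (words 1–8), and no smaller constituent contains them both. Label: NP.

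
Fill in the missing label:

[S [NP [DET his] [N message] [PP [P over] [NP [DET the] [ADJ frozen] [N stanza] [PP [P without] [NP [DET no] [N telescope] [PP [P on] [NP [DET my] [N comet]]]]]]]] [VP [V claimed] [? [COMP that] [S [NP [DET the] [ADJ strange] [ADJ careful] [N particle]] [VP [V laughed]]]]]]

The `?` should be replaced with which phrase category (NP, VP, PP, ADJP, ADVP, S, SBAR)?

SBAR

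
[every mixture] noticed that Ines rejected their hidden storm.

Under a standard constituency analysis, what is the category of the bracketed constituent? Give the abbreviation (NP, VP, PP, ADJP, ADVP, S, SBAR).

The bracketed span "every mixture" is headed by "mixture", making it a noun phrase (NP).

NP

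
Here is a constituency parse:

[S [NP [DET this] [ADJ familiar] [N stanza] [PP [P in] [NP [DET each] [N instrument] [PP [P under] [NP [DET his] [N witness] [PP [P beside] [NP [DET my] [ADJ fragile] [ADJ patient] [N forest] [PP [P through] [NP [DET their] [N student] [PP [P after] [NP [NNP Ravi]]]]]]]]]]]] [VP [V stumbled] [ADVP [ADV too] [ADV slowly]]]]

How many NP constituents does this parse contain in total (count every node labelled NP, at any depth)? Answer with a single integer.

6

Scanning left to right, an opening `[NP` appears at word positions 1, 5, 8, 11, 16, 19 — 6 in total.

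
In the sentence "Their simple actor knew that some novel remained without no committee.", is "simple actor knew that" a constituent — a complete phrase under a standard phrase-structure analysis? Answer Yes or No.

No

"simple" belongs to the noun phrase "their simple actor" while "that" belongs to the verb phrase "knew that some novel remained without no committee"; a span that runs across that boundary is not a single phrase.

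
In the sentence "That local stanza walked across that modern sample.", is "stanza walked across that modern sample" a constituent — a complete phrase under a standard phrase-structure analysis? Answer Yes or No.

The smallest constituent containing the whole sequence is the clause [S that local stanza walked across that modern sample], but the sequence is only part of it — it straddles the boundary between noun phrase "that local stanza" and verb phrase "walked across that modern sample".

No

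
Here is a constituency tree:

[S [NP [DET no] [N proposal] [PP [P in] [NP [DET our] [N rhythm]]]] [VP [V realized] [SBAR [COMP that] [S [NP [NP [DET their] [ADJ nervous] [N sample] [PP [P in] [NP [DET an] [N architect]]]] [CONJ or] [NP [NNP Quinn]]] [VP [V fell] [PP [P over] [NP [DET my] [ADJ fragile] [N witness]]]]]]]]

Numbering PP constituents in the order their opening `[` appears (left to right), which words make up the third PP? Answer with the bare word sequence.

over my fragile witness

The PP opening brackets appear, in order, over: "in our rhythm"; "in an architect"; "over my fragile witness". The third one spans "over my fragile witness".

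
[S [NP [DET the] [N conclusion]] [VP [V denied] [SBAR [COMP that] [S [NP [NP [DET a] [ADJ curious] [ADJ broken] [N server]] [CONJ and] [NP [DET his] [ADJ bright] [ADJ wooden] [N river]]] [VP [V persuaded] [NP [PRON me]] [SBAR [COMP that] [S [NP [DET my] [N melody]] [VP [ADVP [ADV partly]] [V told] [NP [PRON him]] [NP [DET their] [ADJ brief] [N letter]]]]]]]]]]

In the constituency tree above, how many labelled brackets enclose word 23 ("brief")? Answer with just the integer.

Counting open brackets not yet closed at "brief": [S [VP [SBAR [S [VP [SBAR [S [VP [NP [ADJ = 10.

10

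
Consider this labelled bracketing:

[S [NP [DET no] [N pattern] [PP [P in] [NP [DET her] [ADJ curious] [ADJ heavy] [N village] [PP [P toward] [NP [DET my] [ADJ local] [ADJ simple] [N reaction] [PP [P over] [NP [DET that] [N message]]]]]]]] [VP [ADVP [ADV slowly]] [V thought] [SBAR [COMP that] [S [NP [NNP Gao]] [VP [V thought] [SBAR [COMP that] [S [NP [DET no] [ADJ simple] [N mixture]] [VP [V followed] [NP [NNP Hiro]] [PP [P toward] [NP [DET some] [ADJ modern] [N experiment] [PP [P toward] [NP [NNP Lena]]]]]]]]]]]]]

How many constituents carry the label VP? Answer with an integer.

Listing each VP by its span: [VP slowly thought that Gao thought that no simple mixture followed Hiro toward some modern experiment toward Lena]; [VP thought that no simple mixture followed Hiro toward some modern experiment toward Lena]; [VP followed Hiro toward some modern experiment toward Lena] — that makes 3.

3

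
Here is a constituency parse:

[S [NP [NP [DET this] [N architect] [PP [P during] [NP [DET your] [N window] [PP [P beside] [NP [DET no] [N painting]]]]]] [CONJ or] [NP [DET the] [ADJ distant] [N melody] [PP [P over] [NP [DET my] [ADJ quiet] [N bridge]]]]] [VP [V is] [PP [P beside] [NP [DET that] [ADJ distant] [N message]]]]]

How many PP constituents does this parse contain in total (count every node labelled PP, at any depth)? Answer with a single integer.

4

Scanning left to right, an opening `[PP` appears at word positions 3, 6, 13, 18 — 4 in total.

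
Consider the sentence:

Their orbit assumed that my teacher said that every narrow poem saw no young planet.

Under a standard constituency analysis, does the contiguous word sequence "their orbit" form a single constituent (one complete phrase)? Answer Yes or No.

"their orbit" is exactly the noun phrase [NP their orbit], a complete constituent.

Yes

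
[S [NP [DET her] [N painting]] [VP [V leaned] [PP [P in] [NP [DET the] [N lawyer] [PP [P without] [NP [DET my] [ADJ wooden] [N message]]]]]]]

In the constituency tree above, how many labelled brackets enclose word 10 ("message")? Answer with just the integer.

7

Counting open brackets not yet closed at "message": [S [VP [PP [NP [PP [NP [N = 7.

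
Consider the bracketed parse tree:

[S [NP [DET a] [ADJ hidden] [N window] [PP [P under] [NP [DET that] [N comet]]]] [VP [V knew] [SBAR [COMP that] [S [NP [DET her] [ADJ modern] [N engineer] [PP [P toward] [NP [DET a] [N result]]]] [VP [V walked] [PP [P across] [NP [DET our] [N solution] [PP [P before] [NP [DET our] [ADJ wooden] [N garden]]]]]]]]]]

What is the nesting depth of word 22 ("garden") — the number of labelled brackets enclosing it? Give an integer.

10

The word sits inside N, which is inside NP, inside PP, inside NP, inside PP, inside VP, inside S, inside SBAR, inside VP, inside S — 10 brackets in all.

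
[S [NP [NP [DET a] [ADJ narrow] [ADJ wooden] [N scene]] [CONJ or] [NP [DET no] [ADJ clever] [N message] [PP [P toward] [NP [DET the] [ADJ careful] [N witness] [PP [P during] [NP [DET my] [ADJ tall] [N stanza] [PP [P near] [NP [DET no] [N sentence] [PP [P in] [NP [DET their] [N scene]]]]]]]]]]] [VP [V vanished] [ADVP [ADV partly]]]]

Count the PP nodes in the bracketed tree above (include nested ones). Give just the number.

4

Scanning left to right, an opening `[PP` appears at word positions 9, 13, 17, 20 — 4 in total.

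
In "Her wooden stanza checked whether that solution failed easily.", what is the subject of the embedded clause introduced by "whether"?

that solution

In the embedded clause introduced by "whether" the verb is "failed"; the NP preceding it, "that solution", is the subject.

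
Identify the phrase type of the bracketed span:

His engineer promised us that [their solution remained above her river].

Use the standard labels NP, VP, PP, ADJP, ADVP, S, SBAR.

S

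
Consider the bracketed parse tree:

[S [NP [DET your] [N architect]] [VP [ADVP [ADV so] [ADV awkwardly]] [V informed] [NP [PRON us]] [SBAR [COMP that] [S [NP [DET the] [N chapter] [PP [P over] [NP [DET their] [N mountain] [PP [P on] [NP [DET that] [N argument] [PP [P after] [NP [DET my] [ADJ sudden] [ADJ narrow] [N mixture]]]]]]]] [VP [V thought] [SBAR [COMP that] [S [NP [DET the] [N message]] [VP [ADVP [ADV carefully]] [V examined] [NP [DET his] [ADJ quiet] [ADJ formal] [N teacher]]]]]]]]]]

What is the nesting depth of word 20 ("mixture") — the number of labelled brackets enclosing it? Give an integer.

12

The word sits inside N, which is inside NP, inside PP, inside NP, inside PP, inside NP, inside PP, inside NP, inside S, inside SBAR, inside VP, inside S — 12 brackets in all.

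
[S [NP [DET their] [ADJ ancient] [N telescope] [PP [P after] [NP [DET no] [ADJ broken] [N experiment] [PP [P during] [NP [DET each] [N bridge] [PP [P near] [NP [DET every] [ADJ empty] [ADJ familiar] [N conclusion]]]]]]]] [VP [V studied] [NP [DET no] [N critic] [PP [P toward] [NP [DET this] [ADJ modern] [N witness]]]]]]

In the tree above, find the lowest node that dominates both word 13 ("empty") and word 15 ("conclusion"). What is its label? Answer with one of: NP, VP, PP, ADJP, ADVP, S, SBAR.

The smallest bracket enclosing both words is [NP every empty familiar conclusion], so the label is NP.

NP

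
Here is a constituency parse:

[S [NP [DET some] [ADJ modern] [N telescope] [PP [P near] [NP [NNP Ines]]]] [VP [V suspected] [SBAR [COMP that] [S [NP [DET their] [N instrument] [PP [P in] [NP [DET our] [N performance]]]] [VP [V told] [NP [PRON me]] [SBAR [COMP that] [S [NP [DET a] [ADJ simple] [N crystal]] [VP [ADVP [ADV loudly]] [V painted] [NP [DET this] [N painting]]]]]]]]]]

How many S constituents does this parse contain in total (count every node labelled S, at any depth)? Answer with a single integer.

Listing each S by its span: [S some modern telescope near Ines suspected that their instrument in our performance told me that a simple crystal loudly painted this painting]; [S their instrument in our performance told me that a simple crystal loudly painted this painting]; [S a simple crystal loudly painted this painting] — that makes 3.

3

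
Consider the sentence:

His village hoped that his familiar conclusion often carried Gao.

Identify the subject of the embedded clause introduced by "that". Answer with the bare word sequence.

his familiar conclusion

The subject of the embedded clause introduced by "that" is the NP immediately before the verb "carried": "his familiar conclusion".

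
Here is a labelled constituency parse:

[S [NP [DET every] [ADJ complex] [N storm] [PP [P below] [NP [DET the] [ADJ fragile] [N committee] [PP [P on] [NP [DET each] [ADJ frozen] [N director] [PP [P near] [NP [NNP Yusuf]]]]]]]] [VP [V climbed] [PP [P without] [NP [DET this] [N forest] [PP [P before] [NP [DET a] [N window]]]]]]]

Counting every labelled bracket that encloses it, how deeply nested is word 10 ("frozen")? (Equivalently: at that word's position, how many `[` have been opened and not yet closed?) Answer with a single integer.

Counting open brackets not yet closed at "frozen": [S [NP [PP [NP [PP [NP [ADJ = 7.

7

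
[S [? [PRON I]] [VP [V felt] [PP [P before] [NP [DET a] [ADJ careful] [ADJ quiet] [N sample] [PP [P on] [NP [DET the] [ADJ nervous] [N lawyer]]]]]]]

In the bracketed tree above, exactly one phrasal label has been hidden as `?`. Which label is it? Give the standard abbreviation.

NP

The `?` node immediately contains: PRON 'I'. That is the internal structure of a noun phrase, so the label is NP.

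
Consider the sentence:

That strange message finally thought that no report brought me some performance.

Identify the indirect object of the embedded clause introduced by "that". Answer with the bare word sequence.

me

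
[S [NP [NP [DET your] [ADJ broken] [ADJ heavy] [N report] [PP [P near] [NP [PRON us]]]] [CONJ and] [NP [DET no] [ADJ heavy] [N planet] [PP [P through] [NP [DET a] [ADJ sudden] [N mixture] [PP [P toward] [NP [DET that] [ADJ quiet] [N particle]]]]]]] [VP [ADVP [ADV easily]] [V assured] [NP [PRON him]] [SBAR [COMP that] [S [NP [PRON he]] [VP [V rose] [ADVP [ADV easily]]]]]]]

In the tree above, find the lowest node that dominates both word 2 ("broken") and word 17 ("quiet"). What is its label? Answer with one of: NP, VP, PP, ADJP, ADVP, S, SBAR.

NP

The smallest bracket enclosing both words is [NP your broken heavy report near us and no heavy planet through a sudden mixture toward that quiet particle], so the label is NP.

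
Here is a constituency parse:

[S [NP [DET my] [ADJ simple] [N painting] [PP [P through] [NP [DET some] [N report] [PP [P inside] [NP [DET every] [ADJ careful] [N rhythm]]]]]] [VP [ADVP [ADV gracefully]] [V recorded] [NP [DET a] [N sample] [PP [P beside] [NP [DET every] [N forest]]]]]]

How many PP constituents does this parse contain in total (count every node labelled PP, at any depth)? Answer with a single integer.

3

The PP constituents are: [PP through some report inside every careful rhythm]; [PP inside every careful rhythm]; [PP beside every forest]. Total: 3.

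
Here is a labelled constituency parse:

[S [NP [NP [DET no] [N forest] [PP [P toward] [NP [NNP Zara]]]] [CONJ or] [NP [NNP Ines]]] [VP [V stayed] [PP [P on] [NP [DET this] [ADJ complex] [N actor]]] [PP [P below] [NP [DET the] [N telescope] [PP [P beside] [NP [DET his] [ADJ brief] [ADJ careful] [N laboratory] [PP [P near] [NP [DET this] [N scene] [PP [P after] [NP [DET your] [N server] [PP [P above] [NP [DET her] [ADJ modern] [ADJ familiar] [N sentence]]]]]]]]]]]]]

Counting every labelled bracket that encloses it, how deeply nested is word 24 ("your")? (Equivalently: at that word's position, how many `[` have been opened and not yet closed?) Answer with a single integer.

11

Path from the root down to the word: S → VP → PP → NP → PP → NP → PP → NP → PP → NP → DET. That is 11 enclosing brackets.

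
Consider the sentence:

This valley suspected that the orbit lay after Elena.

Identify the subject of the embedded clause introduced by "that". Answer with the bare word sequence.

the orbit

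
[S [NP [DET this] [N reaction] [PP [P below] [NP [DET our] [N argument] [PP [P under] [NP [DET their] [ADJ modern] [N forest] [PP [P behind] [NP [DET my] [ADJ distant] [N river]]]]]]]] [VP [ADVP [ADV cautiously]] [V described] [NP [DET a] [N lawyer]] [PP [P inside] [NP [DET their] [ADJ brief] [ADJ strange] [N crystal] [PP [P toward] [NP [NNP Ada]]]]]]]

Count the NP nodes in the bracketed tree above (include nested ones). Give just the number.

The NP constituents are: [NP this reaction below our argument under their modern forest behind my distant river]; [NP our argument under their modern forest behind my distant river]; [NP their modern forest behind my distant river]; [NP my distant river]; [NP a lawyer]; [NP their brief strange crystal toward Ada] …. Total: 7.

7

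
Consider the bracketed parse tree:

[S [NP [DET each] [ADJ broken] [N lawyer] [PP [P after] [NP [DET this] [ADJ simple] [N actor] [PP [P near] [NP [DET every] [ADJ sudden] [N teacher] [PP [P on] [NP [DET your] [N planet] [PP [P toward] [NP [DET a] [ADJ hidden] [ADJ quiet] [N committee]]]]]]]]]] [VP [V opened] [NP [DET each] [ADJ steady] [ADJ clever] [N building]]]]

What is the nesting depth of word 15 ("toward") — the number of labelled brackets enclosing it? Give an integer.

The word sits inside P, which is inside PP, inside NP, inside PP, inside NP, inside PP, inside NP, inside PP, inside NP, inside S — 10 brackets in all.

10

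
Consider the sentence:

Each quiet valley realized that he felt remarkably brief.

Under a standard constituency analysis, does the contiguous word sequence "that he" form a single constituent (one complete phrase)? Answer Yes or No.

The sequence begins inside the complementizer "that" and ends inside the clause "he felt remarkably brief"; it crosses a phrase boundary, so no single node in the tree spans exactly those words.

No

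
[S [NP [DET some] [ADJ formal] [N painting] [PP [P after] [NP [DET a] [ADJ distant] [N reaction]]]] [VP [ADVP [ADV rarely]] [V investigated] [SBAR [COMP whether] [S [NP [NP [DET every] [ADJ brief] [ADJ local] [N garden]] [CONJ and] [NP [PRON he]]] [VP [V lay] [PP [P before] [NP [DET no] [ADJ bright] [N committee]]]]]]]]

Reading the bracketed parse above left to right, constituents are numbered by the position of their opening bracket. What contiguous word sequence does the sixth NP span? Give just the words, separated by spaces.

Opening `[NP` markers occur at word positions 1, 5, 11, 11, 16, 19; the sixth of these opens the constituent [NP no bright committee].

no bright committee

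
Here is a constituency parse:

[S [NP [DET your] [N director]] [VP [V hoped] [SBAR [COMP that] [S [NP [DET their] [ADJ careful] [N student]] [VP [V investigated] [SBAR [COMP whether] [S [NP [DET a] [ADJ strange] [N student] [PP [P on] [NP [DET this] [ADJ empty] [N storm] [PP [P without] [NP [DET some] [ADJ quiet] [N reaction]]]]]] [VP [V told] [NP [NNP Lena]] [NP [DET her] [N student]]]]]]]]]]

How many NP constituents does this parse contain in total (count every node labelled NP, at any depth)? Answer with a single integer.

7

Listing each NP by its span: [NP your director]; [NP their careful student]; [NP a strange student on this empty storm without some quiet reaction]; [NP this empty storm without some quiet reaction]; [NP some quiet reaction]; [NP Lena] … — that makes 7.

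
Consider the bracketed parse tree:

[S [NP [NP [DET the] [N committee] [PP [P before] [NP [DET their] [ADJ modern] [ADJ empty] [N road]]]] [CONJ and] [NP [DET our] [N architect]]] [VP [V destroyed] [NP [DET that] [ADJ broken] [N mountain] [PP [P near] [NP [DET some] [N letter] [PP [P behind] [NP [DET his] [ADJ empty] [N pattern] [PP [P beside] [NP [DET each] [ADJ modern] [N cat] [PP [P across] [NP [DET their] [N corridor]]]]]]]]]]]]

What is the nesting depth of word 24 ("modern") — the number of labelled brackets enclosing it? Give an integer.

10

Path from the root down to the word: S → VP → NP → PP → NP → PP → NP → PP → NP → ADJ. That is 10 enclosing brackets.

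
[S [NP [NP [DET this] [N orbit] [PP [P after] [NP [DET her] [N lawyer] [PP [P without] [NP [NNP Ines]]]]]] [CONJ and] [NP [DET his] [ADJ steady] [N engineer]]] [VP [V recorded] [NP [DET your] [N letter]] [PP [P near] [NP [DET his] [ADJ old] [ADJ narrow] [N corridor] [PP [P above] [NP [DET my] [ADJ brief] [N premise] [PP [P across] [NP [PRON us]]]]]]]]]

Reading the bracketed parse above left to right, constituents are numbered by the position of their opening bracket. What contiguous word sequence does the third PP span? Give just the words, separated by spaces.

The PP opening brackets appear, in order, over: "after her lawyer without Ines"; "without Ines"; "near his old narrow corridor above my brief premise across us"; "above my brief premise across us"; "across us". The third one spans "near his old narrow corridor above my brief premise across us".

near his old narrow corridor above my brief premise across us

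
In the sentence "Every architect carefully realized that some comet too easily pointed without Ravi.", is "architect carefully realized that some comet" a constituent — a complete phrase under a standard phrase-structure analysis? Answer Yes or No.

No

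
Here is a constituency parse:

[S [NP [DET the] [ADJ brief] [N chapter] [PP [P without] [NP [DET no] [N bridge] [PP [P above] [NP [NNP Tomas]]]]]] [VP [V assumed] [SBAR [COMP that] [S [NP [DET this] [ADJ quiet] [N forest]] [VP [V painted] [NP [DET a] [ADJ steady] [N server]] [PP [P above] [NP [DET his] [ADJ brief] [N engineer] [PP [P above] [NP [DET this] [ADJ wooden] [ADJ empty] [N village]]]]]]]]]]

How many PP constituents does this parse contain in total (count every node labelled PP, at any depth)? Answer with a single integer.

4

Listing each PP by its span: [PP without no bridge above Tomas]; [PP above Tomas]; [PP above his brief engineer above this wooden empty village]; [PP above this wooden empty village] — that makes 4.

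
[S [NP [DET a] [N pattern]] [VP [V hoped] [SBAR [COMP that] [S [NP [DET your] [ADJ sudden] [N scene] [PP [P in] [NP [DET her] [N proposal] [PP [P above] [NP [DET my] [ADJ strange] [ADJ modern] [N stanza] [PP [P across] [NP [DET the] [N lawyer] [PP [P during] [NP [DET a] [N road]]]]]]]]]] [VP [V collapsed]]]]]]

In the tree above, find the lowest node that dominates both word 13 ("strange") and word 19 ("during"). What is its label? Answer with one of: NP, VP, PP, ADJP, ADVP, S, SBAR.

The smallest bracket enclosing both words is [NP my strange modern stanza across the lawyer during a road], so the label is NP.

NP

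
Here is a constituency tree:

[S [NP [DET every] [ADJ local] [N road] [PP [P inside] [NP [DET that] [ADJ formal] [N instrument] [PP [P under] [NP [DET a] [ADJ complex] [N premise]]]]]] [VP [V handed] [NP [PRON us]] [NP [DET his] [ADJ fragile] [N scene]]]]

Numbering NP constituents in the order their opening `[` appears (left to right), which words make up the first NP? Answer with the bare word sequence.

Opening `[NP` markers occur at word positions 1, 5, 9, 13, 14; the first of these opens the constituent [NP every local road inside that formal instrument under a complex premise].

every local road inside that formal instrument under a complex premise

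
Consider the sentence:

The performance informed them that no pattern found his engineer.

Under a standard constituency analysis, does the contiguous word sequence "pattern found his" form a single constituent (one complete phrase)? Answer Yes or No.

No

"pattern" belongs to the noun phrase "no pattern" while "his" belongs to the verb phrase "found his engineer"; a span that runs across that boundary is not a single phrase.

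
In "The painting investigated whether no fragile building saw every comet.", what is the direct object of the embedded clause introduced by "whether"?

"saw" heads the VP of the embedded clause introduced by "whether", and "every comet" is its direct object.

every comet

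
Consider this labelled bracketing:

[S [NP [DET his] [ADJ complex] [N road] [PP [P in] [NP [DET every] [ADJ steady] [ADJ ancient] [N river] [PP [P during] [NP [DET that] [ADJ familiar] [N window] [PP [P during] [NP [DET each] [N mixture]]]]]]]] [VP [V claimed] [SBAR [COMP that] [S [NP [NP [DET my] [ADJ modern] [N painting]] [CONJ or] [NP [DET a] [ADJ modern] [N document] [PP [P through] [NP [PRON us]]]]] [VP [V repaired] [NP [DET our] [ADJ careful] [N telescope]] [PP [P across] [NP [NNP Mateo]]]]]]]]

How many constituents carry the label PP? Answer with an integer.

The PP constituents are: [PP in every steady ancient river during that familiar window during each mixture]; [PP during that familiar window during each mixture]; [PP during each mixture]; [PP through us]; [PP across Mateo]. Total: 5.

5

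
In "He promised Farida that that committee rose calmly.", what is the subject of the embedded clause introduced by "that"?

that committee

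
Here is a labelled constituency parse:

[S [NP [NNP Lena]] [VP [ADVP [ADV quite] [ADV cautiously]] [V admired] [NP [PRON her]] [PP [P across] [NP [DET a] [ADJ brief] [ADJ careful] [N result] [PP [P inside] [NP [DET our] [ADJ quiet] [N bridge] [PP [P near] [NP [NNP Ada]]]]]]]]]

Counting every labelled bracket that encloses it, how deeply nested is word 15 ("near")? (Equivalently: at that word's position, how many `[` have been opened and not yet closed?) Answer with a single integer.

8

Path from the root down to the word: S → VP → PP → NP → PP → NP → PP → P. That is 8 enclosing brackets.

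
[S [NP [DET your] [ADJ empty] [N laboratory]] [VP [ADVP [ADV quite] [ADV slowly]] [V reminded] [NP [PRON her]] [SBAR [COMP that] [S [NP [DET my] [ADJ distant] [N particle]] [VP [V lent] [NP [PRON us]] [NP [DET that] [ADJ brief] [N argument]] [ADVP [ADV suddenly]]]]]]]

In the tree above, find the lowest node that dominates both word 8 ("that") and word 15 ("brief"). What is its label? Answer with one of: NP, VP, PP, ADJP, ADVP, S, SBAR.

SBAR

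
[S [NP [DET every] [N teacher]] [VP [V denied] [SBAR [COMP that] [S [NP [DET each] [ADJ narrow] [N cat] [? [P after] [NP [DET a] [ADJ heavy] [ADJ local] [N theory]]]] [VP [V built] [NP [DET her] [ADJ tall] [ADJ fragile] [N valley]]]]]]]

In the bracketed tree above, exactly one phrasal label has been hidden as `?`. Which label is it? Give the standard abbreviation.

A constituent whose immediate children are P 'after', NP is a prepositional phrase: PP.

PP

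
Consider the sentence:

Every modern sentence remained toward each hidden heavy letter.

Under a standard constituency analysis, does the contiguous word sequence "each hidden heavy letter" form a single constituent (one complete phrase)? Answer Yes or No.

Yes

These words form the whole noun phrase headed by "letter", so yes — one constituent.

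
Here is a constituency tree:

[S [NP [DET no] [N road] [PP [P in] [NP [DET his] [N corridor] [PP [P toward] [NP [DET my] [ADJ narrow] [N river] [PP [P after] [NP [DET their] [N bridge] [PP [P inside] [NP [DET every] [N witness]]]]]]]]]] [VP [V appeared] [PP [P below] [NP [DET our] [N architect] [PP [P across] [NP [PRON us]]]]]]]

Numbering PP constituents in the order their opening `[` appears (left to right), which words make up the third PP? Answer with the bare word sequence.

after their bridge inside every witness

The PP opening brackets appear, in order, over: "in his corridor toward my narrow river after their bridge inside every witness"; "toward my narrow river after their bridge inside every witness"; "after their bridge inside every witness"; "inside every witness"; "below our architect across us"; "across us". The third one spans "after their bridge inside every witness".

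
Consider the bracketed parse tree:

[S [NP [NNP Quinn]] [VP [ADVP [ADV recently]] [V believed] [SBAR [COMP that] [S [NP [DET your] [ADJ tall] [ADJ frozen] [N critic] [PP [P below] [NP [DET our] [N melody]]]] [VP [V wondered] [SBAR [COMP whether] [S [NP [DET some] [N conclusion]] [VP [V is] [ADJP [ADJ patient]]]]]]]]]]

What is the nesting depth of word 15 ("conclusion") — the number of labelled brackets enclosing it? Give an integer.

9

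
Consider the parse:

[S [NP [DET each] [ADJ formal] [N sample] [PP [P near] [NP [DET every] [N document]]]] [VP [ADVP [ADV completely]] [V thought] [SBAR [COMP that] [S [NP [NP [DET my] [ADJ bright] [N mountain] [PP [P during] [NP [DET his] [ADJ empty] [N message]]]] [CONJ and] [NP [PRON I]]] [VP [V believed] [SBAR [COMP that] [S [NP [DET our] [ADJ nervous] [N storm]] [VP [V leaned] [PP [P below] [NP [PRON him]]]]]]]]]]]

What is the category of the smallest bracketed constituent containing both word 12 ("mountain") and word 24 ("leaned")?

S

Word 12 lies under S → VP → SBAR → S → NP → NP → N; word 24 lies under S → VP → SBAR → S → VP → SBAR → S → VP → V. The lowest shared node is the S.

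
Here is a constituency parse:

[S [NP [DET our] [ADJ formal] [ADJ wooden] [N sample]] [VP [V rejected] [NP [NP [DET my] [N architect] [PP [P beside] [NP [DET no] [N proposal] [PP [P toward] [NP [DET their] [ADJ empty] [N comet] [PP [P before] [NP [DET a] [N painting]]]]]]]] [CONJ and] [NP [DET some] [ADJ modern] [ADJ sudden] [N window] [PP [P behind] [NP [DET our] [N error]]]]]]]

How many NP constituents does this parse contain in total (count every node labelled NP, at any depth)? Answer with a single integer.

Scanning left to right, an opening `[NP` appears at word positions 1, 6, 6, 9, 12, 16, 19, 24 — 8 in total.

8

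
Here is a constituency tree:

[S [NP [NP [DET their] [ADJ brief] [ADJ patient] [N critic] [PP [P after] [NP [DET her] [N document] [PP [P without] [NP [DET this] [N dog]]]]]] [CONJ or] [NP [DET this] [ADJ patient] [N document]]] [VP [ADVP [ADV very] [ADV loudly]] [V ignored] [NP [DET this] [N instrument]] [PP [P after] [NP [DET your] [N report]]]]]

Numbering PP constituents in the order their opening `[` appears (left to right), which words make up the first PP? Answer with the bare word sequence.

In left-to-right order the PP constituents are "after her document without this dog"; "without this dog"; "after your report". Number 1 is "after her document without this dog".

after her document without this dog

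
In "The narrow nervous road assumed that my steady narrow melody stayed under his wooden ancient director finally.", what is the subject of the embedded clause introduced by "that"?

my steady narrow melody

In the embedded clause introduced by "that" the verb is "stayed"; the NP preceding it, "my steady narrow melody", is the subject.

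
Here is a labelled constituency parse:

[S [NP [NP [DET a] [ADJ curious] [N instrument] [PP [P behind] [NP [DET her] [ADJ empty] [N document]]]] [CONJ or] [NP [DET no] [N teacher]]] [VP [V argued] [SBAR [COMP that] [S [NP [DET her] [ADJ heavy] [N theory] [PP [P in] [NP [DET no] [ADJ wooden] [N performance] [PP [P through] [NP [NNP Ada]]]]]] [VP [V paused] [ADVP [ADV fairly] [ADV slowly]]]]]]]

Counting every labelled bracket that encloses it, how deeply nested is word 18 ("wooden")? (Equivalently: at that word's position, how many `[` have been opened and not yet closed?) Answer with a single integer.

8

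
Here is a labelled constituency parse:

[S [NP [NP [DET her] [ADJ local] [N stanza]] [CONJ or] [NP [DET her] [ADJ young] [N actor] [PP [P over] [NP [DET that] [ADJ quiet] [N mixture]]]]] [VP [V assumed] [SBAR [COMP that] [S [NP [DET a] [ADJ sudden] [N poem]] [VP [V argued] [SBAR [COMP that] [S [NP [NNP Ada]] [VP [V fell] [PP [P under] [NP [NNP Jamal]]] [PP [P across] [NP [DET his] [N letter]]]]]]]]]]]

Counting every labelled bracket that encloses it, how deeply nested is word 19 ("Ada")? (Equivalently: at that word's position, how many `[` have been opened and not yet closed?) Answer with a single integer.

The word sits inside NNP, which is inside NP, inside S, inside SBAR, inside VP, inside S, inside SBAR, inside VP, inside S — 9 brackets in all.

9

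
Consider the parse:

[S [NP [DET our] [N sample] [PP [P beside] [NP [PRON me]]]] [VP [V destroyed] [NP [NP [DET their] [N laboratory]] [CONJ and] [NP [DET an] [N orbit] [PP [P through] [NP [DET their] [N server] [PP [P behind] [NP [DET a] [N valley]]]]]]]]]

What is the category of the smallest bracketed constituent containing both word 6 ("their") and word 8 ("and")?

NP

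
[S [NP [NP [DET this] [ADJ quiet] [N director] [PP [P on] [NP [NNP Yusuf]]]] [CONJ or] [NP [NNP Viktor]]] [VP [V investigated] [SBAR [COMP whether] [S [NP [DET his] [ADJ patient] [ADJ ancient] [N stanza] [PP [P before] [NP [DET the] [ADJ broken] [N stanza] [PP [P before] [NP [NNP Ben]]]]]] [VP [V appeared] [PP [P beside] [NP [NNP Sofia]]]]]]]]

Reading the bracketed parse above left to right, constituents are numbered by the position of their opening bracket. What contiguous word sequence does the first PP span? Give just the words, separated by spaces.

on Yusuf

Opening `[PP` markers occur at word positions 4, 14, 18, 21; the first of these opens the constituent [PP on Yusuf].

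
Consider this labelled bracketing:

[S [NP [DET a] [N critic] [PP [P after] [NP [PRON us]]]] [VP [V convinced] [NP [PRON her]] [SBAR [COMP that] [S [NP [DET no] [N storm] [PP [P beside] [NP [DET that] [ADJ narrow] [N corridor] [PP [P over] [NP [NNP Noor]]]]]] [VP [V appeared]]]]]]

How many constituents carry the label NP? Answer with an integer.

6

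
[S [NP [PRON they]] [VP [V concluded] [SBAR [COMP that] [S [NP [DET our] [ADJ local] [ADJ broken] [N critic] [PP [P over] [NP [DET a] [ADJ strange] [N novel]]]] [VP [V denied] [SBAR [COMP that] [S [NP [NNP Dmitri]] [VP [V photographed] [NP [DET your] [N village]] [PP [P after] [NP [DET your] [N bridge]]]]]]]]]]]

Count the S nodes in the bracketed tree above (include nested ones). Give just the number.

The S constituents are: [S they concluded that our local broken critic over a strange novel denied that Dmitri photographed your village after your bridge]; [S our local broken critic over a strange novel denied that Dmitri photographed your village after your bridge]; [S Dmitri photographed your village after your bridge]. Total: 3.

3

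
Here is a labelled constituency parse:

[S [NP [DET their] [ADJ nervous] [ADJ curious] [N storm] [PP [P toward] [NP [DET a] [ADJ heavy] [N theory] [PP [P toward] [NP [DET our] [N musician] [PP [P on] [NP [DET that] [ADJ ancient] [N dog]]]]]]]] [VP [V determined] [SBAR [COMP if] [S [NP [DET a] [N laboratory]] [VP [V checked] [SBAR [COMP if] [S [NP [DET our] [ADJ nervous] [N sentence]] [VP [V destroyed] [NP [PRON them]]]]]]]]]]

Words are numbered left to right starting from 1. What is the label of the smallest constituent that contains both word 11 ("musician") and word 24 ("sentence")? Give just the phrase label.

S

The smallest bracket enclosing both words is [S their nervous curious storm toward a heavy theory toward our musician on that ancient dog determined if a laboratory checked if our nervous sentence destroyed them], so the label is S.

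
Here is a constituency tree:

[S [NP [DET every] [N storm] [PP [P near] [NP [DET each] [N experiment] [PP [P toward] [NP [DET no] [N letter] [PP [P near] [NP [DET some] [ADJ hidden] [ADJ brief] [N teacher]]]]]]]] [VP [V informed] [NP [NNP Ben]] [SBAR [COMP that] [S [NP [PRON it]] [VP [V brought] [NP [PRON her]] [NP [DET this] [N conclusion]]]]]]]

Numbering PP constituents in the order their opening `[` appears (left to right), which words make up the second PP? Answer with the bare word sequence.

toward no letter near some hidden brief teacher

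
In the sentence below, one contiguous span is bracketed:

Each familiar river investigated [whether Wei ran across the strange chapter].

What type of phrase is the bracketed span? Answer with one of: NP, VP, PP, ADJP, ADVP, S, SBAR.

"whether" is the head of the bracketed span, so the span is a subordinate clause: SBAR.

SBAR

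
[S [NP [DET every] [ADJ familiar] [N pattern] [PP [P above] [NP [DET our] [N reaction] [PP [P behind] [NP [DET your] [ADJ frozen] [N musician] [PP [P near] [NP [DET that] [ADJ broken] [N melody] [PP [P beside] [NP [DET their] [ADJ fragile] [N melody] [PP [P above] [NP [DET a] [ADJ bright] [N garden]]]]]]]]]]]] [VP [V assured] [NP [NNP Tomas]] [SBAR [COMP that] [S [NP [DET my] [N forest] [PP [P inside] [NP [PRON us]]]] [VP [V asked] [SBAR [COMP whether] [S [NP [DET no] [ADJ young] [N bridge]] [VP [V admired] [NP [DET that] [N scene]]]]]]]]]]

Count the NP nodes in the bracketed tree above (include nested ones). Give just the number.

11

The NP constituents are: [NP every familiar pattern above our reaction behind your frozen musician near that broken melody beside their fragile melody above a bright garden]; [NP our reaction behind your frozen musician near that broken melody beside their fragile melody above a bright garden]; [NP your frozen musician near that broken melody beside their fragile melody above a bright garden]; [NP that broken melody beside their fragile melody above a bright garden]; [NP their fragile melody above a bright garden]; [NP a bright garden] …. Total: 11.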